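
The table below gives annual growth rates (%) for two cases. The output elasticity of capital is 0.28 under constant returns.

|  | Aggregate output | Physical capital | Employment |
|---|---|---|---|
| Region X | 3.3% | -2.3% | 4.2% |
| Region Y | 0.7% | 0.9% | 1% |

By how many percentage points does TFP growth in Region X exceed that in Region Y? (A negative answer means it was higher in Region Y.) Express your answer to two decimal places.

1.19 percentage points

Labor's share = 1 − 0.28 = 0.72.
Region X: TFP = 3.3 + 0.644 − 3.024 = 0.92%.
Region Y: TFP = 0.7 − 0.252 − 0.72 = -0.272%.
Difference = 0.92 − (-0.272) = 1.192 pp.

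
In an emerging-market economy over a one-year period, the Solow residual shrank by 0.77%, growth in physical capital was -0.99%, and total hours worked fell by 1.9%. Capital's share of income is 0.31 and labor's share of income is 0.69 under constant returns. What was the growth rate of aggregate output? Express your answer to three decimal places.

-2.388%

Labor's share = 1 − 0.31 = 0.69.
Physical capital: 0.31 × (-0.99) = -0.3069 pp.
Total hours worked: 0.69 × (-1.9) = -1.311 pp.
Output growth = -0.77 + (-1.6179) = -2.3879%.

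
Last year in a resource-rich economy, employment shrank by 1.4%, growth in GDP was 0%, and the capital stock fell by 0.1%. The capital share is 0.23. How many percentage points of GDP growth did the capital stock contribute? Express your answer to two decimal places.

Contribution = share × growth = 0.23 × (-0.1) = -0.023 pp.

-0.02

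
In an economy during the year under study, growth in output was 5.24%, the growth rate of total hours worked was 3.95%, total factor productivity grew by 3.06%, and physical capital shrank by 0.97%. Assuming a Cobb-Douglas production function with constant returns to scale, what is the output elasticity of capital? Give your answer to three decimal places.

gY = gA + α·gK + (1−α)·gL, so gY − gA − gL = α(gK − gL).
5.24 − 3.06 − 3.95 = α × (-0.97 − 3.95).
-1.77 = -4.92 α, so α = 0.35976.

0.360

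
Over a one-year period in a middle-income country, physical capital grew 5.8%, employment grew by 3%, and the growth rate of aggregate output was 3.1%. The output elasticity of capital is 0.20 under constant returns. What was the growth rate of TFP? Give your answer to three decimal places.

Labor's share = 1 − 0.2 = 0.8.
Physical capital: 0.2 × 5.8 = 1.16 pp.
Employment: 0.8 × 3 = 2.4 pp.
TFP growth = 3.1 − 3.56 = -0.46%.

-0.460%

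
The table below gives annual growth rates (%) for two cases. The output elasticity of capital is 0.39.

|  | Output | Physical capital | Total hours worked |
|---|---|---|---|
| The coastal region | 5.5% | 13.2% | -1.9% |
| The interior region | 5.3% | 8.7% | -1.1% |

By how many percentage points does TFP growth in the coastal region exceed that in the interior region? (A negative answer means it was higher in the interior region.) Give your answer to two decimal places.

Labor's share = 1 − 0.39 = 0.61.
The coastal region: TFP = 5.5 − 5.148 + 1.159 = 1.511%.
The interior region: TFP = 5.3 − 3.393 + 0.671 = 2.578%.
Difference = 1.511 − (2.578) = -1.067 pp.

-1.07 percentage points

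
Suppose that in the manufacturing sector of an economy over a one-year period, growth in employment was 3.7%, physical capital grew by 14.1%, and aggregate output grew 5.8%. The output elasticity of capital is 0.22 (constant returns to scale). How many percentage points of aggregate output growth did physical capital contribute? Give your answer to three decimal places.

3.102 pp

Contribution = share × growth = 0.22 × 14.1 = 3.102 pp.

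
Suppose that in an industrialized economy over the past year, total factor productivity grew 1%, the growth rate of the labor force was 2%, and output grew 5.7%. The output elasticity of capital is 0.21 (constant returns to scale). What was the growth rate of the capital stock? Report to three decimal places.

Labor's share = 1 − 0.21 = 0.79.
gY = gA + 0.79×2 + 0.21×g.
0.21×g = 5.7 − 1 − 1.58 = 3.12.
g = 3.12 / 0.21 = 14.85714%.

The capital stock growth was 14.857%.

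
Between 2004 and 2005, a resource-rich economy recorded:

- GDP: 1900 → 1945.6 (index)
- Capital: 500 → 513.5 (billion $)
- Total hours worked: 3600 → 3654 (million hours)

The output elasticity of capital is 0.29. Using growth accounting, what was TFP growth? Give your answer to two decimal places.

0.55%

GDP growth = (1945.6 − 1900) / 1900 = 2.4%.
Capital growth = (513.5 − 500) / 500 = 2.7%.
Total hours worked growth = (3654 − 3600) / 3600 = 1.5%.
Labor's share = 1 − 0.29 = 0.71.
Capital: 0.29 × 2.7 = 0.783 pp.
Total hours worked: 0.71 × 1.5 = 1.065 pp.
TFP growth = 2.4 − 1.848 = 0.552%.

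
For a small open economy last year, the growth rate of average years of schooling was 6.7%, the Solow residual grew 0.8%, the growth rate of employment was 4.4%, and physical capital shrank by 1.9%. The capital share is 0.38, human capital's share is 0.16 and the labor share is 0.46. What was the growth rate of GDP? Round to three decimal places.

Labor's share = 1 − 0.38 − 0.16 = 0.46.
Physical capital: 0.38 × (-1.9) = -0.722 pp.
Average years of schooling: 0.16 × 6.7 = 1.072 pp.
Employment: 0.46 × 4.4 = 2.024 pp.
Output growth = 0.8 + 2.374 = 3.174%.

GDP grew 3.174%.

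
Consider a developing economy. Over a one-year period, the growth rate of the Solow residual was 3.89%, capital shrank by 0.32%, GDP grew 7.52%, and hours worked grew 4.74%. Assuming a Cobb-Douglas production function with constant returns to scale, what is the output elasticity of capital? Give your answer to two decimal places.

The output elasticity of capital is 0.22.

gY = gA + α·gK + (1−α)·gL, so gY − gA − gL = α(gK − gL).
7.52 − 3.89 − 4.74 = α × (-0.32 − 4.74).
-1.11 = -5.06 α, so α = 0.2194.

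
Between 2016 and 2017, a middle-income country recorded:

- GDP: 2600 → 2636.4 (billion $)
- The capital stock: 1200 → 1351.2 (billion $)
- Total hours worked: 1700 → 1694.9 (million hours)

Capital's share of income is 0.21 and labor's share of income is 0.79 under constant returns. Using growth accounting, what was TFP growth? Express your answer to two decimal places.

-1.01%

GDP growth = (2636.4 − 2600) / 2600 = 1.4%.
The capital stock growth = (1351.2 − 1200) / 1200 = 12.6%.
Total hours worked growth = (1694.9 − 1700) / 1700 = -0.3%.
Labor's share = 1 − 0.21 = 0.79.
The capital stock: 0.21 × 12.6 = 2.646 pp.
Total hours worked: 0.79 × (-0.3) = -0.237 pp.
TFP growth = 1.4 − 2.409 = -1.009%.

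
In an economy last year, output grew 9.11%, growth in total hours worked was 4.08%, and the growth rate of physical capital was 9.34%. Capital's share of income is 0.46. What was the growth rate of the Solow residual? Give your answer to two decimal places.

Labor's share = 1 − 0.46 = 0.54.
Physical capital: 0.46 × 9.34 = 4.2964 pp.
Total hours worked: 0.54 × 4.08 = 2.2032 pp.
TFP growth = 9.11 − 6.4996 = 2.6104%.

The Solow residual growth was 2.61%.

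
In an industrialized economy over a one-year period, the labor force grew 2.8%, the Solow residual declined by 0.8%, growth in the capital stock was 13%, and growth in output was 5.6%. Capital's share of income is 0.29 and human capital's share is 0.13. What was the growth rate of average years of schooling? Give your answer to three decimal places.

7.738%

Labor's share = 1 − 0.29 − 0.13 = 0.58.
gY = gA + 0.29×13 + 0.58×2.8 + 0.13×g.
0.13×g = 5.6 + 0.8 − 5.394 = 1.006.
g = 1.006 / 0.13 = 7.73846%.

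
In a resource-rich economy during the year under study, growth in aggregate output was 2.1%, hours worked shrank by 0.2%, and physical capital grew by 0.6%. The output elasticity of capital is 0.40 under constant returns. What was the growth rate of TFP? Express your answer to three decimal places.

1.980%

Labor's share = 1 − 0.4 = 0.6.
Physical capital: 0.4 × 0.6 = 0.24 pp.
Hours worked: 0.6 × (-0.2) = -0.12 pp.
TFP growth = 2.1 − 0.12 = 1.98%.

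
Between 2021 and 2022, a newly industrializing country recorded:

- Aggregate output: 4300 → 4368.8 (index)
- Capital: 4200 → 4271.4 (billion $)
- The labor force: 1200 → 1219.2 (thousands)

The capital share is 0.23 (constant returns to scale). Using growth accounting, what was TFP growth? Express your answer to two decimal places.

Aggregate output growth = (4368.8 − 4300) / 4300 = 1.6%.
Capital growth = (4271.4 − 4200) / 4200 = 1.7%.
The labor force growth = (1219.2 − 1200) / 1200 = 1.6%.
Labor's share = 1 − 0.23 = 0.77.
Capital: 0.23 × 1.7 = 0.391 pp.
The labor force: 0.77 × 1.6 = 1.232 pp.
TFP growth = 1.6 − 1.623 = -0.023%.

-0.02%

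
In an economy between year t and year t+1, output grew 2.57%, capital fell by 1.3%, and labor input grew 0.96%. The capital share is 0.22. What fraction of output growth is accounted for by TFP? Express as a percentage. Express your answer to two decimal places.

81.99%

Labor's share = 1 − 0.22 = 0.78.
Capital: 0.22 × (-1.3) = -0.286 pp.
Labor input: 0.78 × 0.96 = 0.7488 pp.
TFP growth = 2.57 − 0.4628 = 2.1072%.
TFP share of growth = 2.1072 / 2.57 × 100 = 81.9922%.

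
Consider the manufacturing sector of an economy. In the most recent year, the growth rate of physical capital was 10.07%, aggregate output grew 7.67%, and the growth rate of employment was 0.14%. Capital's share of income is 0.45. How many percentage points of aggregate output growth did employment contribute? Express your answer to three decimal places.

0.077

Labor's share = 1 − 0.45 = 0.55.
Contribution = share × growth = 0.55 × 0.14 = 0.077 pp.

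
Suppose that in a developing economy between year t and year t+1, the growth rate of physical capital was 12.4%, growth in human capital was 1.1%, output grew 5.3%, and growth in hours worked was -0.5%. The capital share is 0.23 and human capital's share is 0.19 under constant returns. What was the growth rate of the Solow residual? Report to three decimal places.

Labor's share = 1 − 0.23 − 0.19 = 0.58.
Physical capital: 0.23 × 12.4 = 2.852 pp.
Human capital: 0.19 × 1.1 = 0.209 pp.
Hours worked: 0.58 × (-0.5) = -0.29 pp.
TFP growth = 5.3 − 2.771 = 2.529%.

2.529%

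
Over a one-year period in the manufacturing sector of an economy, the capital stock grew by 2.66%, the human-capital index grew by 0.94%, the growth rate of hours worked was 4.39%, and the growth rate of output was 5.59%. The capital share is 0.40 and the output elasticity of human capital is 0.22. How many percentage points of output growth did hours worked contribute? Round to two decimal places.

1.67 pp

Labor's share = 1 − 0.4 − 0.22 = 0.38.
Contribution = share × growth = 0.38 × 4.39 = 1.6682 pp.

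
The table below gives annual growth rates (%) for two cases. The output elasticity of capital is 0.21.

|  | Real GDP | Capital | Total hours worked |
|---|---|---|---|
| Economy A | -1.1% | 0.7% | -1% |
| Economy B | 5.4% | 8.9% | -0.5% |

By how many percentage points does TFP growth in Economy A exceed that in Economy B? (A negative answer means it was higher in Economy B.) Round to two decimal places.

Labor's share = 1 − 0.21 = 0.79.
Economy A: TFP = -1.1 − 0.147 + 0.79 = -0.457%.
Economy B: TFP = 5.4 − 1.869 + 0.395 = 3.926%.
Difference = -0.457 − (3.926) = -4.383 pp.

-4.38 percentage points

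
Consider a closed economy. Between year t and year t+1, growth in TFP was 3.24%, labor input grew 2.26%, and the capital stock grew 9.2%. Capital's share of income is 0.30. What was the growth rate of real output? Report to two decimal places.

Labor's share = 1 − 0.3 = 0.7.
The capital stock: 0.3 × 9.2 = 2.76 pp.
Labor input: 0.7 × 2.26 = 1.582 pp.
Output growth = 3.24 + 4.342 = 7.582%.

Real output growth was 7.58%.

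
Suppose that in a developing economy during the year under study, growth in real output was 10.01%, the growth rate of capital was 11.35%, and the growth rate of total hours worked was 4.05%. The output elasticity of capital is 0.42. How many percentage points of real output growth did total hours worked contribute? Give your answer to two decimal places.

Labor's share = 1 − 0.42 = 0.58.
Contribution = share × growth = 0.58 × 4.05 = 2.349 pp.

2.35 percentage points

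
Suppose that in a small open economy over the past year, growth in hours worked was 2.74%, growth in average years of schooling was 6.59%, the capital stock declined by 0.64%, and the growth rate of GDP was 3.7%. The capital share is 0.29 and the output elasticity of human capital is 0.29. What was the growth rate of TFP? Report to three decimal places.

Labor's share = 1 − 0.29 − 0.29 = 0.42.
The capital stock: 0.29 × (-0.64) = -0.1856 pp.
Average years of schooling: 0.29 × 6.59 = 1.9111 pp.
Hours worked: 0.42 × 2.74 = 1.1508 pp.
TFP growth = 3.7 − 2.8763 = 0.8237%.

0.824%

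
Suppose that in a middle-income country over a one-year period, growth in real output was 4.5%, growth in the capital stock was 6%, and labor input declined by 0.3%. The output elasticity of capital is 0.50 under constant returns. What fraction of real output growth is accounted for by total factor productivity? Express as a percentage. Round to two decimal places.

Total factor productivity accounted for 36.67% of growth.

Labor's share = 1 − 0.5 = 0.5.
The capital stock: 0.5 × 6 = 3 pp.
Labor input: 0.5 × (-0.3) = -0.15 pp.
TFP growth = 4.5 − 2.85 = 1.65%.
TFP share of growth = 1.65 / 4.5 × 100 = 36.6667%.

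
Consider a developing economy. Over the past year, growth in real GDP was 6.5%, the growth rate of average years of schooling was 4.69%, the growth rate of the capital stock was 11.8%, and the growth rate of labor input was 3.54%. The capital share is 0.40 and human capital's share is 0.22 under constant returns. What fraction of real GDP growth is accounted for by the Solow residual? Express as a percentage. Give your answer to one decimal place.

Labor's share = 1 − 0.4 − 0.22 = 0.38.
The capital stock: 0.4 × 11.8 = 4.72 pp.
Average years of schooling: 0.22 × 4.69 = 1.0318 pp.
Labor input: 0.38 × 3.54 = 1.3452 pp.
TFP growth = 6.5 − 7.097 = -0.597%.
TFP share of growth = -0.597 / 6.5 × 100 = -9.185%.

The Solow residual accounted for -9.2% of growth.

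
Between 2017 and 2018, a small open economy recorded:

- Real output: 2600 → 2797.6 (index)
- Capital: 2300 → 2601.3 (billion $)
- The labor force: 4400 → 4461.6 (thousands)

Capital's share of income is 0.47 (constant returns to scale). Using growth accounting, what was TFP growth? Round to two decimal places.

0.70%

Real output growth = (2797.6 − 2600) / 2600 = 7.6%.
Capital growth = (2601.3 − 2300) / 2300 = 13.1%.
The labor force growth = (4461.6 − 4400) / 4400 = 1.4%.
Labor's share = 1 − 0.47 = 0.53.
Capital: 0.47 × 13.1 = 6.157 pp.
The labor force: 0.53 × 1.4 = 0.742 pp.
TFP growth = 7.6 − 6.899 = 0.701%.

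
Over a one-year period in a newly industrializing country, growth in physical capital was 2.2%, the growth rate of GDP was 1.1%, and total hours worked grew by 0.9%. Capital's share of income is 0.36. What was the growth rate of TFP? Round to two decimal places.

Labor's share = 1 − 0.36 = 0.64.
Physical capital: 0.36 × 2.2 = 0.792 pp.
Total hours worked: 0.64 × 0.9 = 0.576 pp.
TFP growth = 1.1 − 1.368 = -0.268%.

-0.27%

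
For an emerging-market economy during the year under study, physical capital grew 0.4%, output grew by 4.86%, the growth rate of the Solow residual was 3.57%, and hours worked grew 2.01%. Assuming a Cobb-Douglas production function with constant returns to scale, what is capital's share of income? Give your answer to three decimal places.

gY = gA + α·gK + (1−α)·gL, so gY − gA − gL = α(gK − gL).
4.86 − 3.57 − 2.01 = α × (0.4 − 2.01).
-0.72 = -1.61 α, so α = 0.4472.

0.447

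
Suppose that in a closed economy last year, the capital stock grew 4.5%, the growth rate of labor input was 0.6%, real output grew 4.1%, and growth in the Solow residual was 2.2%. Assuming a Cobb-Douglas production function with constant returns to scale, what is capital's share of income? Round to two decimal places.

gY = gA + α·gK + (1−α)·gL, so gY − gA − gL = α(gK − gL).
4.1 − 2.2 − 0.6 = α × (4.5 − 0.6).
1.3 = 3.9 α, so α = 0.3333.

0.33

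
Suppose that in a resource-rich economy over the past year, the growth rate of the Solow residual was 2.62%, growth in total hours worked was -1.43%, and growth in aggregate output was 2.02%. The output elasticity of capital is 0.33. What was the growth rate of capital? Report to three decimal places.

Labor's share = 1 − 0.33 = 0.67.
gY = gA + 0.67×(-1.43) + 0.33×g.
0.33×g = 2.02 − 2.62 + 0.9581 = 0.3581.
g = 0.3581 / 0.33 = 1.08515%.

1.085%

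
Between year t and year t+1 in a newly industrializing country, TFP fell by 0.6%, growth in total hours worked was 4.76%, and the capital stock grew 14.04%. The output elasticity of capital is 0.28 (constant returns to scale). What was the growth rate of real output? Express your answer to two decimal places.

Labor's share = 1 − 0.28 = 0.72.
The capital stock: 0.28 × 14.04 = 3.9312 pp.
Total hours worked: 0.72 × 4.76 = 3.4272 pp.
Output growth = -0.6 + 7.3584 = 6.7584%.

6.76%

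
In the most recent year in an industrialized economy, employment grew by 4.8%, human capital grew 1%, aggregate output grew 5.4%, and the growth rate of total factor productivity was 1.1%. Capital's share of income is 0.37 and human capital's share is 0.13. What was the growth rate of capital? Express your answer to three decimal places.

Labor's share = 1 − 0.37 − 0.13 = 0.5.
gY = gA + 0.13×1 + 0.5×4.8 + 0.37×g.
0.37×g = 5.4 − 1.1 − 2.53 = 1.77.
g = 1.77 / 0.37 = 4.78378%.

4.784%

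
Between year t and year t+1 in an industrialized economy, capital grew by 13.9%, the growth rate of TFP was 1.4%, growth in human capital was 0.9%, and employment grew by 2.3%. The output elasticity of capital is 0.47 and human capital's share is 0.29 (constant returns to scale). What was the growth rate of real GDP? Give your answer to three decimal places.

8.746%

Labor's share = 1 − 0.47 − 0.29 = 0.24.
Capital: 0.47 × 13.9 = 6.533 pp.
Human capital: 0.29 × 0.9 = 0.261 pp.
Employment: 0.24 × 2.3 = 0.552 pp.
Output growth = 1.4 + 7.346 = 8.746%.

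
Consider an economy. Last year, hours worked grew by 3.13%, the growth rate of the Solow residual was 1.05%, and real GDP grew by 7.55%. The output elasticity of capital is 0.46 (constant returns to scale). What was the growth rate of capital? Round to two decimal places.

10.46%

Labor's share = 1 − 0.46 = 0.54.
gY = gA + 0.54×3.13 + 0.46×g.
0.46×g = 7.55 − 1.05 − 1.6902 = 4.8098.
g = 4.8098 / 0.46 = 10.4561%.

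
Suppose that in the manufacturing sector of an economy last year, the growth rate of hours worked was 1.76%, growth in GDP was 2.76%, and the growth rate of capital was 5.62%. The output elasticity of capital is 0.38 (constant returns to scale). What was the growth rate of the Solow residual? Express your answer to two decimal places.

-0.47%

Labor's share = 1 − 0.38 = 0.62.
Capital: 0.38 × 5.62 = 2.1356 pp.
Hours worked: 0.62 × 1.76 = 1.0912 pp.
TFP growth = 2.76 − 3.2268 = -0.4668%.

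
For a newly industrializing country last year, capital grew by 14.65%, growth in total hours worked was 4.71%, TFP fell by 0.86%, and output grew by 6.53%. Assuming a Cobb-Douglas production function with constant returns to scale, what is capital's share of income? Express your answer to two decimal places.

α = 0.27

gY = gA + α·gK + (1−α)·gL, so gY − gA − gL = α(gK − gL).
6.53 + 0.86 − 4.71 = α × (14.65 − 4.71).
2.68 = 9.94 α, so α = 0.2696.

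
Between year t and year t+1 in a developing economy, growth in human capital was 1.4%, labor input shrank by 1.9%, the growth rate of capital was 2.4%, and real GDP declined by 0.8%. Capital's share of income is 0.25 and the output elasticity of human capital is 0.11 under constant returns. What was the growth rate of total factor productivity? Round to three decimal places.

-0.338%

Labor's share = 1 − 0.25 − 0.11 = 0.64.
Capital: 0.25 × 2.4 = 0.6 pp.
Human capital: 0.11 × 1.4 = 0.154 pp.
Labor input: 0.64 × (-1.9) = -1.216 pp.
TFP growth = -0.8 + 0.462 = -0.338%.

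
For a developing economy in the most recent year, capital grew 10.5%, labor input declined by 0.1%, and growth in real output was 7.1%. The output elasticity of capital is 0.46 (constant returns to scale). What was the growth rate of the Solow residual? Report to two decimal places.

Labor's share = 1 − 0.46 = 0.54.
Capital: 0.46 × 10.5 = 4.83 pp.
Labor input: 0.54 × (-0.1) = -0.054 pp.
TFP growth = 7.1 − 4.776 = 2.324%.

2.32%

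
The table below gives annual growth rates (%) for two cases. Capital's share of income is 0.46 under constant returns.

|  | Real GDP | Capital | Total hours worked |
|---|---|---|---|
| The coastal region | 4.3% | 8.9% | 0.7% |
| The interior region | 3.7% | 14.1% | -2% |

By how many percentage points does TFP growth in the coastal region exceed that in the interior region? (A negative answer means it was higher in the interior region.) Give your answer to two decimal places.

Labor's share = 1 − 0.46 = 0.54.
The coastal region: TFP = 4.3 − 4.094 − 0.378 = -0.172%.
The interior region: TFP = 3.7 − 6.486 + 1.08 = -1.706%.
Difference = -0.172 − (-1.706) = 1.534 pp.

1.53 percentage points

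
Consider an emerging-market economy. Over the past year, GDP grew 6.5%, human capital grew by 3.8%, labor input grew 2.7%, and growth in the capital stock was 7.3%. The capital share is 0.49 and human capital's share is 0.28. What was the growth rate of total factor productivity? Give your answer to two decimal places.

Labor's share = 1 − 0.49 − 0.28 = 0.23.
The capital stock: 0.49 × 7.3 = 3.577 pp.
Human capital: 0.28 × 3.8 = 1.064 pp.
Labor input: 0.23 × 2.7 = 0.621 pp.
TFP growth = 6.5 − 5.262 = 1.238%.

1.24%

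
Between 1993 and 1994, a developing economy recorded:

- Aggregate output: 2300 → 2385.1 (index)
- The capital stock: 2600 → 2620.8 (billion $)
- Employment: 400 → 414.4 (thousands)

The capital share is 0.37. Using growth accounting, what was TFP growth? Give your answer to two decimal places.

TFP growth was 1.14%.

Aggregate output growth = (2385.1 − 2300) / 2300 = 3.7%.
The capital stock growth = (2620.8 − 2600) / 2600 = 0.8%.
Employment growth = (414.4 − 400) / 400 = 3.6%.
Labor's share = 1 − 0.37 = 0.63.
The capital stock: 0.37 × 0.8 = 0.296 pp.
Employment: 0.63 × 3.6 = 2.268 pp.
TFP growth = 3.7 − 2.564 = 1.136%.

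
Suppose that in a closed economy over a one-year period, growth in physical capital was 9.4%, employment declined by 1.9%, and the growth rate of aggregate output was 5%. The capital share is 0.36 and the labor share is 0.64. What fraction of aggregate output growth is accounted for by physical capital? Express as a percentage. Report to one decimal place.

Physical capital contributed 0.36 × 9.4 = 3.384 pp.
Share of growth = 3.384 / 5 × 100 = 67.68%.

Physical capital accounted for 67.7% of growth.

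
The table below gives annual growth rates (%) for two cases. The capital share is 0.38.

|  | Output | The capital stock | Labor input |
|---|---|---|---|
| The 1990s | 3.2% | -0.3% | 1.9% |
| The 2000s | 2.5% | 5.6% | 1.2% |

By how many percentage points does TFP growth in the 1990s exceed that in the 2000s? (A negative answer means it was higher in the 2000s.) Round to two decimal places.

2.51 percentage points

Labor's share = 1 − 0.38 = 0.62.
The 1990s: TFP = 3.2 + 0.114 − 1.178 = 2.136%.
The 2000s: TFP = 2.5 − 2.128 − 0.744 = -0.372%.
Difference = 2.136 − (-0.372) = 2.508 pp.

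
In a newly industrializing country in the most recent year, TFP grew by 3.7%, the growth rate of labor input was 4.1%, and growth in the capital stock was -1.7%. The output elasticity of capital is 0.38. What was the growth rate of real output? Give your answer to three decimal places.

5.596%

Labor's share = 1 − 0.38 = 0.62.
The capital stock: 0.38 × (-1.7) = -0.646 pp.
Labor input: 0.62 × 4.1 = 2.542 pp.
Output growth = 3.7 + 1.896 = 5.596%.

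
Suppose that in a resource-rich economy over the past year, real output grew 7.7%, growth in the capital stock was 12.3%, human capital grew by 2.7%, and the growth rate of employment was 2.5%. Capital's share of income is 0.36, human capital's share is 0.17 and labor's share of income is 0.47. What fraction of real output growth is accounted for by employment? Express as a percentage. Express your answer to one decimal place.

Labor's share = 1 − 0.36 − 0.17 = 0.47.
Employment contributed 0.47 × 2.5 = 1.175 pp.
Share of growth = 1.175 / 7.7 × 100 = 15.26%.

15.3%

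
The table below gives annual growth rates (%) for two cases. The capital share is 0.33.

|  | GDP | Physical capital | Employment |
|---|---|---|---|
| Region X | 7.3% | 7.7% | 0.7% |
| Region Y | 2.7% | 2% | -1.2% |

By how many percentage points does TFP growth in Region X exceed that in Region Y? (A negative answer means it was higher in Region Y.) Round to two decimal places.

1.45 percentage points

Labor's share = 1 − 0.33 = 0.67.
Region X: TFP = 7.3 − 2.541 − 0.469 = 4.29%.
Region Y: TFP = 2.7 − 0.66 + 0.804 = 2.844%.
Difference = 4.29 − (2.844) = 1.446 pp.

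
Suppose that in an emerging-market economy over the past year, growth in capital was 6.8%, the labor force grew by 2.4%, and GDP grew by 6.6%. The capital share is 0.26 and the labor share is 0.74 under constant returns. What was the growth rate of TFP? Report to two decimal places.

Labor's share = 1 − 0.26 = 0.74.
Capital: 0.26 × 6.8 = 1.768 pp.
The labor force: 0.74 × 2.4 = 1.776 pp.
TFP growth = 6.6 − 3.544 = 3.056%.

TFP growth was 3.06%.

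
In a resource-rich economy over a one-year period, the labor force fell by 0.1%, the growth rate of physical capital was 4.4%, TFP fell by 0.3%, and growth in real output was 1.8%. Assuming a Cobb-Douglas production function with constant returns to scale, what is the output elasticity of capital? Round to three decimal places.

gY = gA + α·gK + (1−α)·gL, so gY − gA − gL = α(gK − gL).
1.8 + 0.3 + 0.1 = α × (4.4 − (-0.1)).
2.2 = 4.5 α, so α = 0.48889.

α = 0.489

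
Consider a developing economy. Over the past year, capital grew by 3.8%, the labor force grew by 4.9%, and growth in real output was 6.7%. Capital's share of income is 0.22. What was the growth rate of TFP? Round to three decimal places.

2.042%

Labor's share = 1 − 0.22 = 0.78.
Capital: 0.22 × 3.8 = 0.836 pp.
The labor force: 0.78 × 4.9 = 3.822 pp.
TFP growth = 6.7 − 4.658 = 2.042%.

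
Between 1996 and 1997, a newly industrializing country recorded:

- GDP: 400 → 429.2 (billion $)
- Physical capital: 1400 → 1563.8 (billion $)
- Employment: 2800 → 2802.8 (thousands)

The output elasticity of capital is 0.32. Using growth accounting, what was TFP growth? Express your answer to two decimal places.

TFP growth was 3.49%.

GDP growth = (429.2 − 400) / 400 = 7.3%.
Physical capital growth = (1563.8 − 1400) / 1400 = 11.7%.
Employment growth = (2802.8 − 2800) / 2800 = 0.1%.
Labor's share = 1 − 0.32 = 0.68.
Physical capital: 0.32 × 11.7 = 3.744 pp.
Employment: 0.68 × 0.1 = 0.068 pp.
TFP growth = 7.3 − 3.812 = 3.488%.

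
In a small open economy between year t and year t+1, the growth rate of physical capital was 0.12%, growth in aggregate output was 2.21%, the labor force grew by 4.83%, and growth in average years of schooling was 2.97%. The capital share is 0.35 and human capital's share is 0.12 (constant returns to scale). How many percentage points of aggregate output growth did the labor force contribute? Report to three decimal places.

2.560 pp

Labor's share = 1 − 0.35 − 0.12 = 0.53.
Contribution = share × growth = 0.53 × 4.83 = 2.5599 pp.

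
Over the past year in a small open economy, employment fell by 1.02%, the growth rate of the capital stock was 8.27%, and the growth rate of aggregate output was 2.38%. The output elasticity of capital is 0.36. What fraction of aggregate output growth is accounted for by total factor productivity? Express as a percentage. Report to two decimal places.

2.34%

Labor's share = 1 − 0.36 = 0.64.
The capital stock: 0.36 × 8.27 = 2.9772 pp.
Employment: 0.64 × (-1.02) = -0.6528 pp.
TFP growth = 2.38 − 2.3244 = 0.0556%.
TFP share of growth = 0.0556 / 2.38 × 100 = 2.3361%.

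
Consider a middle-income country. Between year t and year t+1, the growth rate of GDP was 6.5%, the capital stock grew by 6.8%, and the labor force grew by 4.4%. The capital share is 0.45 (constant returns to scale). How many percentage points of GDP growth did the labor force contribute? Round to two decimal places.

2.42 pp

Labor's share = 1 − 0.45 = 0.55.
Contribution = share × growth = 0.55 × 4.4 = 2.42 pp.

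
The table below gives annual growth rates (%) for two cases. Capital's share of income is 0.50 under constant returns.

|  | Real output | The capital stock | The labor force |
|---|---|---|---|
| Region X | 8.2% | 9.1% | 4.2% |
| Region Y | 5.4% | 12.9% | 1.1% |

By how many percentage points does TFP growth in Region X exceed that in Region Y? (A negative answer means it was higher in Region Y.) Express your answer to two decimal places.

3.15 percentage points

Labor's share = 1 − 0.5 = 0.5.
Region X: TFP = 8.2 − 4.55 − 2.1 = 1.55%.
Region Y: TFP = 5.4 − 6.45 − 0.55 = -1.6%.
Difference = 1.55 − (-1.6) = 3.15 pp.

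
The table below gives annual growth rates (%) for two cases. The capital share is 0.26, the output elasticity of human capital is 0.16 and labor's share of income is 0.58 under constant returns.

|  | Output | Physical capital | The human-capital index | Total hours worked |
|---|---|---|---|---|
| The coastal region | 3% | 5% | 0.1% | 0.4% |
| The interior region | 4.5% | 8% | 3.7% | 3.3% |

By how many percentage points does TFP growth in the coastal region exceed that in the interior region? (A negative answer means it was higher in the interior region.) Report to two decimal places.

1.54 percentage points

Labor's share = 1 − 0.26 − 0.16 = 0.58.
The coastal region: TFP = 3 − 1.3 − 0.016 − 0.232 = 1.452%.
The interior region: TFP = 4.5 − 2.08 − 0.592 − 1.914 = -0.086%.
Difference = 1.452 − (-0.086) = 1.538 pp.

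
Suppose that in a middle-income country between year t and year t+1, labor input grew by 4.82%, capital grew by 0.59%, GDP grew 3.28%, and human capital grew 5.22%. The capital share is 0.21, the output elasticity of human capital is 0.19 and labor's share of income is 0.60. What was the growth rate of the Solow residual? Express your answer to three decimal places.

Labor's share = 1 − 0.21 − 0.19 = 0.6.
Capital: 0.21 × 0.59 = 0.1239 pp.
Human capital: 0.19 × 5.22 = 0.9918 pp.
Labor input: 0.6 × 4.82 = 2.892 pp.
TFP growth = 3.28 − 4.0077 = -0.7277%.

-0.728%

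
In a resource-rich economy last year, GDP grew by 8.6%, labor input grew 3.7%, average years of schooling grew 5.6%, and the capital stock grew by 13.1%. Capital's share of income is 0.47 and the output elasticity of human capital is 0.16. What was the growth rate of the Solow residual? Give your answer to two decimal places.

0.18%

Labor's share = 1 − 0.47 − 0.16 = 0.37.
The capital stock: 0.47 × 13.1 = 6.157 pp.
Average years of schooling: 0.16 × 5.6 = 0.896 pp.
Labor input: 0.37 × 3.7 = 1.369 pp.
TFP growth = 8.6 − 8.422 = 0.178%.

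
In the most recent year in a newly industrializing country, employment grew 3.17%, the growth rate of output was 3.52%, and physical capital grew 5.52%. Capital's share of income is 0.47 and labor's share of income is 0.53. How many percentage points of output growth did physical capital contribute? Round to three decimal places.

Contribution = share × growth = 0.47 × 5.52 = 2.5944 pp.

2.594 percentage points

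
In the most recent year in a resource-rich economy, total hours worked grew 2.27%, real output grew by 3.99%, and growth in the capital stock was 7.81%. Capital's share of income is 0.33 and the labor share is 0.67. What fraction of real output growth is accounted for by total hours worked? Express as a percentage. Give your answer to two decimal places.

38.12%

Labor's share = 1 − 0.33 = 0.67.
Total hours worked contributed 0.67 × 2.27 = 1.5209 pp.
Share of growth = 1.5209 / 3.99 × 100 = 38.1178%.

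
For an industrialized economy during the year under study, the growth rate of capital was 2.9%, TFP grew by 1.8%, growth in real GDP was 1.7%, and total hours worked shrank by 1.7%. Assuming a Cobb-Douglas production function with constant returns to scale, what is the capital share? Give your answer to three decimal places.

α = 0.348

gY = gA + α·gK + (1−α)·gL, so gY − gA − gL = α(gK − gL).
1.7 − 1.8 + 1.7 = α × (2.9 − (-1.7)).
1.6 = 4.6 α, so α = 0.34783.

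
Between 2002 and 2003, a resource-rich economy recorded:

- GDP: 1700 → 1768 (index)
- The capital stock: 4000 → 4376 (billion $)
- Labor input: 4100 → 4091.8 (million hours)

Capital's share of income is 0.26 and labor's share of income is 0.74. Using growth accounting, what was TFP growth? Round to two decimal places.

GDP growth = (1768 − 1700) / 1700 = 4%.
The capital stock growth = (4376 − 4000) / 4000 = 9.4%.
Labor input growth = (4091.8 − 4100) / 4100 = -0.2%.
Labor's share = 1 − 0.26 = 0.74.
The capital stock: 0.26 × 9.4 = 2.444 pp.
Labor input: 0.74 × (-0.2) = -0.148 pp.
TFP growth = 4 − 2.296 = 1.704%.

1.70%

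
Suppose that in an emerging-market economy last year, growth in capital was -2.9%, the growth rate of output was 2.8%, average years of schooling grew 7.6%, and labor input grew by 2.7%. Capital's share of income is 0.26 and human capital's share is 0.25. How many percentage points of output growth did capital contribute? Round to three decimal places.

-0.754

Contribution = share × growth = 0.26 × (-2.9) = -0.754 pp.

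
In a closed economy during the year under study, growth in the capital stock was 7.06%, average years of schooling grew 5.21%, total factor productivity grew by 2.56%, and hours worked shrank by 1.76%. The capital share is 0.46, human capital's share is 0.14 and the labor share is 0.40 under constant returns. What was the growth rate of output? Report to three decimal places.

Output growth was 5.833%.

Labor's share = 1 − 0.46 − 0.14 = 0.4.
The capital stock: 0.46 × 7.06 = 3.2476 pp.
Average years of schooling: 0.14 × 5.21 = 0.7294 pp.
Hours worked: 0.4 × (-1.76) = -0.704 pp.
Output growth = 2.56 + 3.273 = 5.833%.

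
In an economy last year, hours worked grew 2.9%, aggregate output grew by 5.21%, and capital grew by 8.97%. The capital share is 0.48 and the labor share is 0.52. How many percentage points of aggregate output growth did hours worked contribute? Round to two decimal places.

Labor's share = 1 − 0.48 = 0.52.
Contribution = share × growth = 0.52 × 2.9 = 1.508 pp.

1.51 percentage points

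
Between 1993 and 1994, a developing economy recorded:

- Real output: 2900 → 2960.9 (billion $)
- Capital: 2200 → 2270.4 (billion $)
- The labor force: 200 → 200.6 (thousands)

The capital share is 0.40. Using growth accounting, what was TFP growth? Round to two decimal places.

Real output growth = (2960.9 − 2900) / 2900 = 2.1%.
Capital growth = (2270.4 − 2200) / 2200 = 3.2%.
The labor force growth = (200.6 − 200) / 200 = 0.3%.
Labor's share = 1 − 0.4 = 0.6.
Capital: 0.4 × 3.2 = 1.28 pp.
The labor force: 0.6 × 0.3 = 0.18 pp.
TFP growth = 2.1 − 1.46 = 0.64%.

0.64%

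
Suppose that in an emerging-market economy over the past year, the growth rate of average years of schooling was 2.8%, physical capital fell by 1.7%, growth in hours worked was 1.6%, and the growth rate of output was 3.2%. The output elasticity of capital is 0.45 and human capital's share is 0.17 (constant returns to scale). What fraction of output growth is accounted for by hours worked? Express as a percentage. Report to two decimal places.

19.00%

Labor's share = 1 − 0.45 − 0.17 = 0.38.
Hours worked contributed 0.38 × 1.6 = 0.608 pp.
Share of growth = 0.608 / 3.2 × 100 = 19%.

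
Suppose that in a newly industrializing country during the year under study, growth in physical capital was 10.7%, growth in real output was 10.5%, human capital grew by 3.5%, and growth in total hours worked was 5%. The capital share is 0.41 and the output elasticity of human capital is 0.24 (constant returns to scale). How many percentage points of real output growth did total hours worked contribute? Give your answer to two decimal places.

1.75 percentage points

Labor's share = 1 − 0.41 − 0.24 = 0.35.
Contribution = share × growth = 0.35 × 5 = 1.75 pp.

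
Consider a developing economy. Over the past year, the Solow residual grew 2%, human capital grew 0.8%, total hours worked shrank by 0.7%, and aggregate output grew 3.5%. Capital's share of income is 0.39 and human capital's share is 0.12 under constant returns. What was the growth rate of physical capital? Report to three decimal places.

4.479%

Labor's share = 1 − 0.39 − 0.12 = 0.49.
gY = gA + 0.12×0.8 + 0.49×(-0.7) + 0.39×g.
0.39×g = 3.5 − 2 + 0.247 = 1.747.
g = 1.747 / 0.39 = 4.47949%.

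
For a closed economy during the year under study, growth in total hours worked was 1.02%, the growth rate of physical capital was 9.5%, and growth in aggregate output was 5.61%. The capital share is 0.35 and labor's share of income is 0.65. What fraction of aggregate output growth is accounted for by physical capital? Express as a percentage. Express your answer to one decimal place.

Physical capital contributed 0.35 × 9.5 = 3.325 pp.
Share of growth = 3.325 / 5.61 × 100 = 59.269%.

59.3%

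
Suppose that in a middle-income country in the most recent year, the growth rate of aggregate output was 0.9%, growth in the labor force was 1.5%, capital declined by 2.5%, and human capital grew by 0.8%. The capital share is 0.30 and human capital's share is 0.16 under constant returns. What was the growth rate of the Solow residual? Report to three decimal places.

0.712%

Labor's share = 1 − 0.3 − 0.16 = 0.54.
Capital: 0.3 × (-2.5) = -0.75 pp.
Human capital: 0.16 × 0.8 = 0.128 pp.
The labor force: 0.54 × 1.5 = 0.81 pp.
TFP growth = 0.9 − 0.188 = 0.712%.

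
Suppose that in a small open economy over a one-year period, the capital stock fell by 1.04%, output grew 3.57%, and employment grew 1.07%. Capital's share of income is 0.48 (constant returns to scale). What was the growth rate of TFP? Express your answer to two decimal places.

3.51%

Labor's share = 1 − 0.48 = 0.52.
The capital stock: 0.48 × (-1.04) = -0.4992 pp.
Employment: 0.52 × 1.07 = 0.5564 pp.
TFP growth = 3.57 − 0.0572 = 3.5128%.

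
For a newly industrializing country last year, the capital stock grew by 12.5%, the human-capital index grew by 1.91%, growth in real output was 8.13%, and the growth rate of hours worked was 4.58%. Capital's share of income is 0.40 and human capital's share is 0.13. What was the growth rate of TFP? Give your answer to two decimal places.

TFP grew 0.73%.

Labor's share = 1 − 0.4 − 0.13 = 0.47.
The capital stock: 0.4 × 12.5 = 5 pp.
The human-capital index: 0.13 × 1.91 = 0.2483 pp.
Hours worked: 0.47 × 4.58 = 2.1526 pp.
TFP growth = 8.13 − 7.4009 = 0.7291%.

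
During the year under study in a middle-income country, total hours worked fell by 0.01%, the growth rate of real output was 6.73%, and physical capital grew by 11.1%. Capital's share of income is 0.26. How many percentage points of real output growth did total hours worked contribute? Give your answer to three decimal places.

Labor's share = 1 − 0.26 = 0.74.
Contribution = share × growth = 0.74 × (-0.01) = -0.0074 pp.

-0.007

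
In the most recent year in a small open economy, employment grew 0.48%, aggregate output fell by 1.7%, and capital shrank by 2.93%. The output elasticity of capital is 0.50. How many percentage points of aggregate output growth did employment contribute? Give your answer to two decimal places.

0.24

Labor's share = 1 − 0.5 = 0.5.
Contribution = share × growth = 0.5 × 0.48 = 0.24 pp.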